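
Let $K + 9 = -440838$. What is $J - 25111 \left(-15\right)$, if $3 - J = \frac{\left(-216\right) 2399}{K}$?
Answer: $\frac{18450271068}{48983} \approx 3.7667 \cdot 10^{5}$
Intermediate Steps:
$K = -440847$ ($K = -9 - 440838 = -440847$)
$J = \frac{89373}{48983}$ ($J = 3 - \frac{\left(-216\right) 2399}{-440847} = 3 - \left(-518184\right) \left(- \frac{1}{440847}\right) = 3 - \frac{57576}{48983} = \frac{89373}{48983} \approx 1.8246$)
$J - 25111 \left(-15\right) = \frac{89373}{48983} - 25111 \left(-15\right) = \frac{89373}{48983} - -376665 = \frac{89373}{48983} + 376665 = \frac{18450271068}{48983}$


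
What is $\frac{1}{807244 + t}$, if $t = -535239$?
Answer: $\frac{1}{272005} \approx 3.6764 \cdot 10^{-6}$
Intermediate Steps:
$\frac{1}{807244 + t} = \frac{1}{807244 - 535239} = \frac{1}{272005}$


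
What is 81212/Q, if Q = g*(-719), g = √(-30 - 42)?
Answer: 20303*I*√2/2157 ≈ 13.311*I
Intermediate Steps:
g = 6*I*√2 (g = √(-72) = 6*I*√2 ≈ 8.4853*I)
Q = -4314*I*√2 (Q = (6*I*√2)*(-719) = -4314*I*√2 ≈ -6100.9*I)
81212/Q = 81212/((-4314*I*√2)) = 81212*(I*√2/8628) = 20303*I*√2/2157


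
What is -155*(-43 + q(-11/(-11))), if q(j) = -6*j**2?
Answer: 7595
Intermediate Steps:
-155*(-43 + q(-11/(-11))) = -155*(-43 - 6*1**2) = -155*(-43 - 6*1) = -155*(-43 - 6) = -155*(-49) = 7595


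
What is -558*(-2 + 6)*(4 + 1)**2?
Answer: -55800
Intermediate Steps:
-558*(-2 + 6)*(4 + 1)**2 = -2232*5**2 = -2232*25 = -558*100 = -55800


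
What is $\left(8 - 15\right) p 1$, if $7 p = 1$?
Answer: $-1$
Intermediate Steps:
$p = \frac{1}{7}$ ($p = \frac{1}{7} \cdot 1 = \frac{1}{7} \approx 0.14286$)
$\left(8 - 15\right) p 1 = \left(8 - 15\right) \frac{1}{7} \cdot 1 = \left(-7\right) \frac{1}{7} \cdot 1 = \left(-1\right) 1 = -1$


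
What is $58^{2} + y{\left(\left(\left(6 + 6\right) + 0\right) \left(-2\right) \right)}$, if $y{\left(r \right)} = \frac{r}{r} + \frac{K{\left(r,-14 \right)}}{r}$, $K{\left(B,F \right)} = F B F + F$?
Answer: $\frac{42739}{12} \approx 3561.6$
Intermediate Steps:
$K{\left(B,F \right)} = F + B F^{2}$ ($K{\left(B,F \right)} = B F F + F = B F^{2} + F = F + B F^{2}$)
$y{\left(r \right)} = 1 + \frac{-14 + 196 r}{r}$ ($y{\left(r \right)} = \frac{r}{r} + \frac{\left(-14\right) \left(1 + r \left(-14\right)\right)}{r} = 1 + \frac{\left(-14\right) \left(1 - 14 r\right)}{r} = 1 + \frac{-14 + 196 r}{r}$)
$58^{2} + y{\left(\left(\left(6 + 6\right) + 0\right) \left(-2\right) \right)} = 58^{2} + \left(197 - \frac{14}{\left(\left(6 + 6\right) + 0\right) \left(-2\right)}\right) = 3364 + \left(197 - \frac{14}{\left(12 + 0\right) \left(-2\right)}\right) = 3364 + \left(197 - \frac{14}{12 \left(-2\right)}\right) = 3364 + \left(197 - \frac{14}{-24}\right) = 3364 + \left(197 - - \frac{7}{12}\right) = 3364 + \left(197 + \frac{7}{12}\right) = 3364 + \frac{2371}{12} = \frac{42739}{12}$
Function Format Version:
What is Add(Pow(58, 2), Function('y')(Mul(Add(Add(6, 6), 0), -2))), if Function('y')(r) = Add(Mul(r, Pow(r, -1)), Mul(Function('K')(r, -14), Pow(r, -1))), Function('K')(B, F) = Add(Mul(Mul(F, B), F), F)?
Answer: Rational(42739, 12) ≈ 3561.6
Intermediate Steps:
Function('K')(B, F) = Add(F, Mul(B, Pow(F, 2))) (Function('K')(B, F) = Add(Mul(Mul(B, F), F), F) = Add(Mul(B, Pow(F, 2)), F) = Add(F, Mul(B, Pow(F, 2))))
Function('y')(r) = Add(1, Mul(Pow(r, -1), Add(-14, Mul(196, r)))) (Function('y')(r) = Add(Mul(r, Pow(r, -1)), Mul(Mul(-14, Add(1, Mul(r, -14))), Pow(r, -1))) = Add(1, Mul(Mul(-14, Add(1, Mul(-14, r))), Pow(r, -1))) = Add(1, Mul(Add(-14, Mul(196, r)), Pow(r, -1))) = Add(1, Mul(Pow(r, -1), Add(-14, Mul(196, r)))))
Add(Pow(58, 2), Function('y')(Mul(Add(Add(6, 6), 0), -2))) = Add(Pow(58, 2), Add(197, Mul(-14, Pow(Mul(Add(Add(6, 6), 0), -2), -1)))) = Add(3364, Add(197, Mul(-14, Pow(Mul(Add(12, 0), -2), -1)))) = Add(3364, Add(197, Mul(-14, Pow(Mul(12, -2), -1)))) = Add(3364, Add(197, Mul(-14, Pow(-24, -1)))) = Add(3364, Add(197, Mul(-14, Rational(-1, 24)))) = Add(3364, Add(197, Rational(7, 12))) = Add(3364, Rational(2371, 12)) = Rational(42739, 12)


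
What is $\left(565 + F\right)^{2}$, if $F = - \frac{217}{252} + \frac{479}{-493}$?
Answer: $\frac{99901884078649}{314991504} \approx 3.1716 \cdot 10^{5}$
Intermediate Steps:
$F = - \frac{32527}{17748}$ ($F = \left(-217\right) \frac{1}{252} + 479 \left(- \frac{1}{493}\right) = - \frac{31}{36} - \frac{479}{493} = - \frac{32527}{17748} \approx -1.8327$)
$\left(565 + F\right)^{2} = \left(565 - \frac{32527}{17748}\right)^{2} = \left(\frac{9995093}{17748}\right)^{2} = \frac{99901884078649}{314991504}$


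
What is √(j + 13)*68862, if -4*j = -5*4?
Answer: 206586*√2 ≈ 2.9216e+5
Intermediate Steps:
j = 5 (j = -(-5)*4/4 = -¼*(-20) = 5)
√(j + 13)*68862 = √(5 + 13)*68862 = √18*68862 = (3*√2)*68862 = 206586*√2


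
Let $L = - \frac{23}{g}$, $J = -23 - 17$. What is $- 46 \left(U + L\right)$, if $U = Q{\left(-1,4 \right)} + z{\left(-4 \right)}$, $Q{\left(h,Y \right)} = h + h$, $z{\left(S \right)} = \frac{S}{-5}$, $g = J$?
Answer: $\frac{115}{4} \approx 28.75$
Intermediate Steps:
$J = -40$
$g = -40$
$z{\left(S \right)} = - \frac{S}{5}$ ($z{\left(S \right)} = S \left(- \frac{1}{5}\right) = - \frac{S}{5}$)
$L = \frac{23}{40}$ ($L = - \frac{23}{-40} = \left(-23\right) \left(- \frac{1}{40}\right) = \frac{23}{40} \approx 0.575$)
$Q{\left(h,Y \right)} = 2 h$
$U = - \frac{6}{5}$ ($U = 2 \left(-1\right) - - \frac{4}{5} = -2 + \frac{4}{5} = - \frac{6}{5} \approx -1.2$)
$- 46 \left(U + L\right) = - 46 \left(- \frac{6}{5} + \frac{23}{40}\right) = \left(-46\right) \left(- \frac{5}{8}\right) = \frac{115}{4}$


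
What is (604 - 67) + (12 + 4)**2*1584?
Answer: 406041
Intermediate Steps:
(604 - 67) + (12 + 4)**2*1584 = 537 + 16**2*1584 = 537 + 256*1584 = 537 + 405504 = 406041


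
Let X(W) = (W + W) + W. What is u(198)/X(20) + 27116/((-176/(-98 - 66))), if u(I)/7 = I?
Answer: 2781931/110 ≈ 25290.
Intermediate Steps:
X(W) = 3*W (X(W) = 2*W + W = 3*W)
u(I) = 7*I
u(198)/X(20) + 27116/((-176/(-98 - 66))) = (7*198)/((3*20)) + 27116/((-176/(-98 - 66))) = 1386/60 + 27116/((-176/(-164))) = 1386*(1/60) + 27116/((-176*(-1/164))) = 231/10 + 27116/(44/41) = 231/10 + 27116*(41/44) = 231/10 + 277939/11 = 2781931/110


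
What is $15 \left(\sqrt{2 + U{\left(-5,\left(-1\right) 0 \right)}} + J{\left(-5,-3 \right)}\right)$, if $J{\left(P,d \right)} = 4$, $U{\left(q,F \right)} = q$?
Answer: $60 + 15 i \sqrt{3} \approx 60.0 + 25.981 i$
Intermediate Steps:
$15 \left(\sqrt{2 + U{\left(-5,\left(-1\right) 0 \right)}} + J{\left(-5,-3 \right)}\right) = 15 \left(\sqrt{2 - 5} + 4\right) = 15 \left(\sqrt{-3} + 4\right) = 15 \left(i \sqrt{3} + 4\right) = 15 \left(4 + i \sqrt{3}\right) = 60 + 15 i \sqrt{3}$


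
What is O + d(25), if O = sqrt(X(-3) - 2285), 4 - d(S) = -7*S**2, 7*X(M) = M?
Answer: 4379 + I*sqrt(111986)/7 ≈ 4379.0 + 47.806*I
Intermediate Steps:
X(M) = M/7
d(S) = 4 + 7*S**2 (d(S) = 4 - (-7)*S**2 = 4 + 7*S**2)
O = I*sqrt(111986)/7 (O = sqrt((1/7)*(-3) - 2285) = sqrt(-3/7 - 2285) = sqrt(-15998/7) = I*sqrt(111986)/7 ≈ 47.806*I)
O + d(25) = I*sqrt(111986)/7 + (4 + 7*25**2) = I*sqrt(111986)/7 + (4 + 7*625) = I*sqrt(111986)/7 + (4 + 4375) = I*sqrt(111986)/7 + 4379 = 4379 + I*sqrt(111986)/7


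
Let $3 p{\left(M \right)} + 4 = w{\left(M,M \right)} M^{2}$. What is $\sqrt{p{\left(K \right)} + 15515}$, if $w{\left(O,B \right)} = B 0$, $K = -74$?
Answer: $\frac{\sqrt{139623}}{3} \approx 124.55$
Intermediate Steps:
$w{\left(O,B \right)} = 0$
$p{\left(M \right)} = - \frac{4}{3}$ ($p{\left(M \right)} = - \frac{4}{3} + \frac{0 M^{2}}{3} = - \frac{4}{3} + \frac{1}{3} \cdot 0 = - \frac{4}{3} + 0 = - \frac{4}{3}$)
$\sqrt{p{\left(K \right)} + 15515} = \sqrt{- \frac{4}{3} + 15515} = \sqrt{\frac{46541}{3}} = \frac{\sqrt{139623}}{3}$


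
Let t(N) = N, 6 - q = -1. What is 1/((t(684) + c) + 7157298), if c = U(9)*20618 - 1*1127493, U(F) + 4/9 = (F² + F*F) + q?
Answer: 9/85551907 ≈ 1.0520e-7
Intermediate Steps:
q = 7 (q = 6 - 1*(-1) = 6 + 1 = 7)
U(F) = 59/9 + 2*F² (U(F) = -4/9 + ((F² + F*F) + 7) = -4/9 + ((F² + F²) + 7) = -4/9 + (2*F² + 7) = -4/9 + (7 + 2*F²) = 59/9 + 2*F²)
c = 21130069/9 (c = (59/9 + 2*9²)*20618 - 1*1127493 = (59/9 + 2*81)*20618 - 1127493 = (59/9 + 162)*20618 - 1127493 = (1517/9)*20618 - 1127493 = 31277506/9 - 1127493 = 21130069/9 ≈ 2.3478e+6)
1/((t(684) + c) + 7157298) = 1/((684 + 21130069/9) + 7157298) = 1/(21136225/9 + 7157298) = 1/(85551907/9) = 9/85551907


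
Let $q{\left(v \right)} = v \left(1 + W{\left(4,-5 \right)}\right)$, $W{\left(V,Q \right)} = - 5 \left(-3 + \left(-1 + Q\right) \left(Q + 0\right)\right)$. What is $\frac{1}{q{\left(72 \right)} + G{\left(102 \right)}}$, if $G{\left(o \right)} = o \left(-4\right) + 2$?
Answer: $- \frac{1}{10054} \approx -9.9463 \cdot 10^{-5}$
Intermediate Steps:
$G{\left(o \right)} = 2 - 4 o$ ($G{\left(o \right)} = - 4 o + 2 = 2 - 4 o$)
$W{\left(V,Q \right)} = 15 - 5 Q \left(-1 + Q\right)$ ($W{\left(V,Q \right)} = - 5 \left(-3 + \left(-1 + Q\right) Q\right) = - 5 \left(-3 + Q \left(-1 + Q\right)\right) = 15 - 5 Q \left(-1 + Q\right)$)
$q{\left(v \right)} = - 134 v$ ($q{\left(v \right)} = v \left(1 + \left(15 - 5 \left(-5\right)^{2} + 5 \left(-5\right)\right)\right) = v \left(1 - 135\right) = v \left(-134\right) = - 134 v$)
$\frac{1}{q{\left(72 \right)} + G{\left(102 \right)}} = \frac{1}{\left(-134\right) 72 + \left(2 - 408\right)} = \frac{1}{-9648 + \left(2 - 408\right)} = \frac{1}{-9648 - 406} = \frac{1}{-10054} = - \frac{1}{10054}$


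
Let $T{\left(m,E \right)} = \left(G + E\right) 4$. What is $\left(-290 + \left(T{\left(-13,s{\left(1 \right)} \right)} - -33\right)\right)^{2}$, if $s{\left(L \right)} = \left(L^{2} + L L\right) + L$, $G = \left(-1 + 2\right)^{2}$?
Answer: $58081$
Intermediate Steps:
$G = 1$ ($G = 1^{2} = 1$)
$s{\left(L \right)} = L + 2 L^{2}$ ($s{\left(L \right)} = \left(L^{2} + L^{2}\right) + L = 2 L^{2} + L = L + 2 L^{2}$)
$T{\left(m,E \right)} = 4 + 4 E$ ($T{\left(m,E \right)} = \left(1 + E\right) 4 = 4 + 4 E$)
$\left(-290 + \left(T{\left(-13,s{\left(1 \right)} \right)} - -33\right)\right)^{2} = \left(-290 + \left(\left(4 + 4 \cdot 1 \left(1 + 2 \cdot 1\right)\right) - -33\right)\right)^{2} = \left(-290 + \left(\left(4 + 4 \cdot 1 \left(1 + 2\right)\right) + 33\right)\right)^{2} = \left(-290 + \left(\left(4 + 4 \cdot 1 \cdot 3\right) + 33\right)\right)^{2} = \left(-290 + \left(\left(4 + 4 \cdot 3\right) + 33\right)\right)^{2} = \left(-290 + \left(\left(4 + 12\right) + 33\right)\right)^{2} = \left(-290 + \left(16 + 33\right)\right)^{2} = \left(-290 + 49\right)^{2} = \left(-241\right)^{2} = 58081$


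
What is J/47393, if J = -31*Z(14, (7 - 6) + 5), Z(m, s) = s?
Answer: -186/47393 ≈ -0.0039246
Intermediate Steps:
J = -186 (J = -31*((7 - 6) + 5) = -31*(1 + 5) = -31*6 = -186)
J/47393 = -186/47393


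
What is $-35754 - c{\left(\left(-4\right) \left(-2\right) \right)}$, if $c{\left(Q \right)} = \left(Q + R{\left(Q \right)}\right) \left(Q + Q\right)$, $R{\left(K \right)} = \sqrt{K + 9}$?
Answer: $-35882 - 16 \sqrt{17} \approx -35948.0$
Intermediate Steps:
$R{\left(K \right)} = \sqrt{9 + K}$
$c{\left(Q \right)} = 2 Q \left(Q + \sqrt{9 + Q}\right)$ ($c{\left(Q \right)} = \left(Q + \sqrt{9 + Q}\right) \left(Q + Q\right) = \left(Q + \sqrt{9 + Q}\right) 2 Q = 2 Q \left(Q + \sqrt{9 + Q}\right)$)
$-35754 - c{\left(\left(-4\right) \left(-2\right) \right)} = -35754 - 2 \left(\left(-4\right) \left(-2\right)\right) \left(\left(-4\right) \left(-2\right) + \sqrt{9 - -8}\right) = -35754 - 2 \cdot 8 \left(8 + \sqrt{9 + 8}\right) = -35754 - 2 \cdot 8 \left(8 + \sqrt{17}\right) = -35754 - \left(128 + 16 \sqrt{17}\right) = -35882 - 16 \sqrt{17}$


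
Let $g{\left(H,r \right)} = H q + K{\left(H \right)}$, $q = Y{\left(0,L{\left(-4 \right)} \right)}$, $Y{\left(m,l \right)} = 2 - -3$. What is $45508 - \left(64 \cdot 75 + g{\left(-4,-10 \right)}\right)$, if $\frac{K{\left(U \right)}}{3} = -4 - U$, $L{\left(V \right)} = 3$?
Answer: $40728$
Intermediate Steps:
$Y{\left(m,l \right)} = 5$ ($Y{\left(m,l \right)} = 2 + 3 = 5$)
$q = 5$
$K{\left(U \right)} = -12 - 3 U$ ($K{\left(U \right)} = 3 \left(-4 - U\right) = -12 - 3 U$)
$g{\left(H,r \right)} = -12 + 2 H$ ($g{\left(H,r \right)} = H 5 - \left(12 + 3 H\right) = 5 H - \left(12 + 3 H\right) = -12 + 2 H$)
$45508 - \left(64 \cdot 75 + g{\left(-4,-10 \right)}\right) = 45508 - \left(64 \cdot 75 + \left(-12 + 2 \left(-4\right)\right)\right) = 45508 - \left(4800 - 20\right) = 45508 - 4780 = 40728$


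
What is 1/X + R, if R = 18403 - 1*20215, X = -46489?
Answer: -84238069/46489 ≈ -1812.0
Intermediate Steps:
R = -1812 (R = 18403 - 20215 = -1812)
1/X + R = 1/(-46489) - 1812 = -1/46489 - 1812 = -84238069/46489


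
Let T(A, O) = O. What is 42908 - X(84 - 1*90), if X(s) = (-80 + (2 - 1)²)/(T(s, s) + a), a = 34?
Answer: 1201503/28 ≈ 42911.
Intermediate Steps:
X(s) = -79/(34 + s) (X(s) = (-80 + (2 - 1)²)/(s + 34) = (-80 + 1²)/(34 + s) = (-80 + 1)/(34 + s) = -79/(34 + s))
42908 - X(84 - 1*90) = 42908 - (-79)/(34 + (84 - 1*90)) = 42908 - (-79)/(34 + (84 - 90)) = 42908 - (-79)/(34 - 6) = 42908 - (-79)/28 = 42908 - 1*(-79/28) = 42908 + 79/28 = 1201503/28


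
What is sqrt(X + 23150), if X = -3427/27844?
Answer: sqrt(4486957389253)/13922 ≈ 152.15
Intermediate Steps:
X = -3427/27844 (X = -3427*1/27844 = -3427/27844 ≈ -0.12308)
sqrt(X + 23150) = sqrt(-3427/27844 + 23150) = sqrt(644585173/27844) = sqrt(4486957389253)/13922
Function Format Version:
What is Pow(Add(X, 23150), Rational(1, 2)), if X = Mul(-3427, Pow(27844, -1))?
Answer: Mul(Rational(1, 13922), Pow(4486957389253, Rational(1, 2))) ≈ 152.15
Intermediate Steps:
X = Rational(-3427, 27844) (X = Mul(-3427, Rational(1, 27844)) = Rational(-3427, 27844) ≈ -0.12308)
Pow(Add(X, 23150), Rational(1, 2)) = Pow(Add(Rational(-3427, 27844), 23150), Rational(1, 2)) = Pow(Rational(644585173, 27844), Rational(1, 2)) = Mul(Rational(1, 13922), Pow(4486957389253, Rational(1, 2)))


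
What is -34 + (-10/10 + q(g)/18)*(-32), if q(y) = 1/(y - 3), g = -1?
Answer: -14/9 ≈ -1.5556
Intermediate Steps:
q(y) = 1/(-3 + y)
-34 + (-10/10 + q(g)/18)*(-32) = -34 + (-10/10 + 1/(-3 - 1*18))*(-32) = -34 + (-10*⅒ + (1/18)/(-4))*(-32) = -34 + (-1 - ¼*1/18)*(-32) = -34 + (-1 - 1/72)*(-32) = -34 - 73/72*(-32) = -34 + 292/9 = -14/9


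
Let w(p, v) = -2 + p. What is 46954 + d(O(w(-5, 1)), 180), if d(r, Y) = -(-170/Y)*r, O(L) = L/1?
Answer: 845053/18 ≈ 46947.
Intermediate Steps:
O(L) = L (O(L) = L*1 = L)
d(r, Y) = 170*r/Y (d(r, Y) = -(-170)*r/Y = 170*r/Y)
46954 + d(O(w(-5, 1)), 180) = 46954 + 170*(-2 - 5)/180 = 46954 + 170*(-7)*(1/180) = 46954 - 119/18 = 845053/18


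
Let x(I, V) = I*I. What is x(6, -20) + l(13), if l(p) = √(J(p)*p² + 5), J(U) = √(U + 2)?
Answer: 36 + √(5 + 169*√15) ≈ 61.681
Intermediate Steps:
x(I, V) = I²
J(U) = √(2 + U)
l(p) = √(5 + p²*√(2 + p)) (l(p) = √(√(2 + p)*p² + 5) = √(p²*√(2 + p) + 5) = √(5 + p²*√(2 + p)))
x(6, -20) + l(13) = 6² + √(5 + 13²*√(2 + 13)) = 36 + √(5 + 169*√15)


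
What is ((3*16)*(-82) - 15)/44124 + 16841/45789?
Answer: 187393315/673464612 ≈ 0.27825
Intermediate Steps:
((3*16)*(-82) - 15)/44124 + 16841/45789 = (48*(-82) - 15)*(1/44124) + 16841*(1/45789) = (-3936 - 15)*(1/44124) + 16841/45789 = -3951*1/44124 + 16841/45789 = -1317/14708 + 16841/45789 = 187393315/673464612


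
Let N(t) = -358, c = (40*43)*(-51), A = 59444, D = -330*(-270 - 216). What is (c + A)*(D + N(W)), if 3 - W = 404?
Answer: -4524782072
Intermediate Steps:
D = 160380 (D = -330*(-486) = 160380)
W = -401 (W = 3 - 1*404 = 3 - 404 = -401)
c = -87720 (c = 1720*(-51) = -87720)
(c + A)*(D + N(W)) = (-87720 + 59444)*(160380 - 358) = -28276*160022 = -4524782072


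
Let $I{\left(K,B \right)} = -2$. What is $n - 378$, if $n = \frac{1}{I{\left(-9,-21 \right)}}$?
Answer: $- \frac{757}{2} \approx -378.5$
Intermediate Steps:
$n = - \frac{1}{2}$ ($n = \frac{1}{-2} = - \frac{1}{2} \approx -0.5$)
$n - 378 = - \frac{1}{2} - 378 = - \frac{757}{2}$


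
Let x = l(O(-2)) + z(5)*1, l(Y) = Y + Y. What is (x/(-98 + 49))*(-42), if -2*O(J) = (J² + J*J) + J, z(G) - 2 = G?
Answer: 6/7 ≈ 0.85714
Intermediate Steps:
z(G) = 2 + G
O(J) = -J² - J/2 (O(J) = -((J² + J*J) + J)/2 = -((J² + J²) + J)/2 = -(2*J² + J)/2 = -(J + 2*J²)/2 = -J² - J/2)
l(Y) = 2*Y
x = 1 (x = 2*(-1*(-2)*(½ - 2)) + (2 + 5)*1 = 2*(-1*(-2)*(-3/2)) + 7*1 = 2*(-3) + 7 = -6 + 7 = 1)
(x/(-98 + 49))*(-42) = (1/(-98 + 49))*(-42) = (1/(-49))*(-42) = -1/49*1*(-42) = -1/49*(-42) = 6/7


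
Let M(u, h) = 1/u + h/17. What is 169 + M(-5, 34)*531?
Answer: 5624/5 ≈ 1124.8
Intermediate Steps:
M(u, h) = 1/u + h/17 (M(u, h) = 1/u + h*(1/17) = 1/u + h/17)
169 + M(-5, 34)*531 = 169 + (1/(-5) + (1/17)*34)*531 = 169 + (-⅕ + 2)*531 = 169 + (9/5)*531 = 169 + 4779/5 = 5624/5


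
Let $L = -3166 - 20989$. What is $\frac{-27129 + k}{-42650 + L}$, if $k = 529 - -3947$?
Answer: $\frac{22653}{66805} \approx 0.33909$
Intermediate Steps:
$L = -24155$ ($L = -3166 - 20989 = -24155$)
$k = 4476$ ($k = 529 + 3947 = 4476$)
$\frac{-27129 + k}{-42650 + L} = \frac{-27129 + 4476}{-42650 - 24155} = - \frac{22653}{-66805} = \left(-22653\right) \left(- \frac{1}{66805}\right) = \frac{22653}{66805}$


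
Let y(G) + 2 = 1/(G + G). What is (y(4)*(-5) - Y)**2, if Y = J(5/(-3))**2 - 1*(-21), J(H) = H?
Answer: 1075369/5184 ≈ 207.44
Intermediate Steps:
y(G) = -2 + 1/(2*G) (y(G) = -2 + 1/(G + G) = -2 + 1/(2*G))
Y = 214/9 (Y = (5/(-3))**2 - 1*(-21) = (5*(-1/3))**2 + 21 = (-5/3)**2 + 21 = 25/9 + 21 = 214/9 ≈ 23.778)
(y(4)*(-5) - Y)**2 = ((-2 + (1/2)/4)*(-5) - 1*214/9)**2 = ((-2 + (1/2)*(1/4))*(-5) - 214/9)**2 = ((-2 + 1/8)*(-5) - 214/9)**2 = (-15/8*(-5) - 214/9)**2 = (75/8 - 214/9)**2 = (-1037/72)**2 = 1075369/5184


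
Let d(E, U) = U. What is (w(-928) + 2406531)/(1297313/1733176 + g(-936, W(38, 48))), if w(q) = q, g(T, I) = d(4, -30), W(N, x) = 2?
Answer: -4169333385128/50697967 ≈ -82239.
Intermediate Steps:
g(T, I) = -30
(w(-928) + 2406531)/(1297313/1733176 + g(-936, W(38, 48))) = (-928 + 2406531)/(1297313/1733176 - 30) = 2405603/(1297313*(1/1733176) - 30) = 2405603/(1297313/1733176 - 30) = 2405603/(-50697967/1733176) = 2405603*(-1733176/50697967) = -4169333385128/50697967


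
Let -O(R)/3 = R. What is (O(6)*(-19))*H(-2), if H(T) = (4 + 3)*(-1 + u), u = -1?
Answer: -4788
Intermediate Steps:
O(R) = -3*R
H(T) = -14 (H(T) = (4 + 3)*(-1 - 1) = 7*(-2) = -14)
(O(6)*(-19))*H(-2) = (-3*6*(-19))*(-14) = -18*(-19)*(-14) = 342*(-14) = -4788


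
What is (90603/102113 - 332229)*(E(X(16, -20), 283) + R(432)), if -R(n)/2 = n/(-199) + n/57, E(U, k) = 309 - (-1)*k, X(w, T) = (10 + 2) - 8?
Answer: -74548275688006944/386089253 ≈ -1.9309e+8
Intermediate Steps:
X(w, T) = 4 (X(w, T) = 12 - 8 = 4)
E(U, k) = 309 + k
R(n) = -284*n/11343 (R(n) = -2*(n/(-199) + n/57) = -2*(n*(-1/199) + n*(1/57)) = -2*(-n/199 + n/57) = -284*n/11343)
(90603/102113 - 332229)*(E(X(16, -20), 283) + R(432)) = (90603/102113 - 332229)*((309 + 283) - 284/11343*432) = (90603*(1/102113) - 332229)*(592 - 40896/3781) = (90603/102113 - 332229)*(2197456/3781) = -33924809274/102113*2197456/3781 = -74548275688006944/386089253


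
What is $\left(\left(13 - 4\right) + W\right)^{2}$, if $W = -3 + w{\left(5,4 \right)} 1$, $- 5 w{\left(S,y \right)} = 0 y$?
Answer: $36$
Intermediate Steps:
$w{\left(S,y \right)} = 0$ ($w{\left(S,y \right)} = - \frac{0 y}{5} = \left(- \frac{1}{5}\right) 0 = 0$)
$W = -3$ ($W = -3 + 0 \cdot 1 = -3 + 0 = -3$)
$\left(\left(13 - 4\right) + W\right)^{2} = \left(\left(13 - 4\right) - 3\right)^{2} = \left(9 - 3\right)^{2} = 6^{2} = 36$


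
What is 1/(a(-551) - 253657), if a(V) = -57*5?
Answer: -1/253942 ≈ -3.9379e-6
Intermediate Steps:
a(V) = -285
1/(a(-551) - 253657) = 1/(-285 - 253657) = 1/(-253942) = -1/253942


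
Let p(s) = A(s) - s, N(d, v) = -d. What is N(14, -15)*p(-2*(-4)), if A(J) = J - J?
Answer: 112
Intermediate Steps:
A(J) = 0
p(s) = -s (p(s) = 0 - s = -s)
N(14, -15)*p(-2*(-4)) = (-1*14)*(-(-2)*(-4)) = -(-14)*8 = -14*(-8) = 112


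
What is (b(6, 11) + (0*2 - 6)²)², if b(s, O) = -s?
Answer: 900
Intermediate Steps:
(b(6, 11) + (0*2 - 6)²)² = (-1*6 + (0*2 - 6)²)² = (-6 + (0 - 6)²)² = (-6 + (-6)²)² = (-6 + 36)² = 30² = 900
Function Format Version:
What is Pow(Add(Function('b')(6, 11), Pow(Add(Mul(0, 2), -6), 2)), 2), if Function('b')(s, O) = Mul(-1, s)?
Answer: 900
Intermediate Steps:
Pow(Add(Function('b')(6, 11), Pow(Add(Mul(0, 2), -6), 2)), 2) = Pow(Add(Mul(-1, 6), Pow(Add(Mul(0, 2), -6), 2)), 2) = Pow(Add(-6, Pow(Add(0, -6), 2)), 2) = Pow(Add(-6, Pow(-6, 2)), 2) = Pow(Add(-6, 36), 2) = Pow(30, 2) = 900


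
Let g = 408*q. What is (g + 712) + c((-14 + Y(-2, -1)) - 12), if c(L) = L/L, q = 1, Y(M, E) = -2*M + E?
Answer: 1121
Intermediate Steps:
Y(M, E) = E - 2*M
c(L) = 1
g = 408 (g = 408*1 = 408)
(g + 712) + c((-14 + Y(-2, -1)) - 12) = (408 + 712) + 1 = 1120 + 1 = 1121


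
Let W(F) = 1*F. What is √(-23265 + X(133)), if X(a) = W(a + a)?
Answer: I*√22999 ≈ 151.65*I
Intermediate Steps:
W(F) = F
X(a) = 2*a (X(a) = a + a = 2*a)
√(-23265 + X(133)) = √(-23265 + 2*133) = √(-23265 + 266) = √(-22999) = I*√22999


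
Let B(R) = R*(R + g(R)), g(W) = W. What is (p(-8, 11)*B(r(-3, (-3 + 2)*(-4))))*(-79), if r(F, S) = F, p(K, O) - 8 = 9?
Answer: -24174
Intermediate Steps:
p(K, O) = 17 (p(K, O) = 8 + 9 = 17)
B(R) = 2*R² (B(R) = R*(R + R) = R*(2*R) = 2*R²)
(p(-8, 11)*B(r(-3, (-3 + 2)*(-4))))*(-79) = (17*(2*(-3)²))*(-79) = (17*(2*9))*(-79) = (17*18)*(-79) = 306*(-79) = -24174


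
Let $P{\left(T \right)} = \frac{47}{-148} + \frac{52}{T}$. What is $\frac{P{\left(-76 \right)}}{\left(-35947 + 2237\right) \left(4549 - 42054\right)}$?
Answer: $- \frac{2817}{3555193462600} \approx -7.9236 \cdot 10^{-10}$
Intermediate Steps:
$P{\left(T \right)} = - \frac{47}{148} + \frac{52}{T}$ ($P{\left(T \right)} = 47 \left(- \frac{1}{148}\right) + \frac{52}{T} = - \frac{47}{148} + \frac{52}{T}$)
$\frac{P{\left(-76 \right)}}{\left(-35947 + 2237\right) \left(4549 - 42054\right)} = \frac{- \frac{47}{148} + \frac{52}{-76}}{\left(-35947 + 2237\right) \left(4549 - 42054\right)} = \frac{- \frac{47}{148} + 52 \left(- \frac{1}{76}\right)}{\left(-33710\right) \left(-37505\right)} = \frac{- \frac{47}{148} - \frac{13}{19}}{1264293550} = \left(- \frac{2817}{2812}\right) \frac{1}{1264293550} = - \frac{2817}{3555193462600}$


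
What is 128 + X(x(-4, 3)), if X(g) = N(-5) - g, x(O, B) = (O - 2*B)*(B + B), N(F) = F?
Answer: 183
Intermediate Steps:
x(O, B) = 2*B*(O - 2*B) (x(O, B) = (O - 2*B)*(2*B) = 2*B*(O - 2*B))
X(g) = -5 - g
128 + X(x(-4, 3)) = 128 + (-5 - 2*3*(-4 - 2*3)) = 128 + (-5 - 2*3*(-4 - 6)) = 128 + (-5 - 2*3*(-10)) = 128 + (-5 - 1*(-60)) = 128 + (-5 + 60) = 128 + 55 = 183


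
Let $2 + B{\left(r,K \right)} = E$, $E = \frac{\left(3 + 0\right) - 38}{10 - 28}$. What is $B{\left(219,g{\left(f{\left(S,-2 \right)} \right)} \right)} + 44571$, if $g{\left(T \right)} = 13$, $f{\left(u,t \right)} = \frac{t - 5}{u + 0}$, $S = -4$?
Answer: $\frac{802277}{18} \approx 44571.0$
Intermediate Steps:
$f{\left(u,t \right)} = \frac{-5 + t}{u}$
$E = \frac{35}{18}$ ($E = \frac{3 - 38}{-18} = \left(-35\right) \left(- \frac{1}{18}\right) = \frac{35}{18} \approx 1.9444$)
$B{\left(r,K \right)} = - \frac{1}{18}$ ($B{\left(r,K \right)} = -2 + \frac{35}{18} = - \frac{1}{18}$)
$B{\left(219,g{\left(f{\left(S,-2 \right)} \right)} \right)} + 44571 = - \frac{1}{18} + 44571 = \frac{802277}{18}$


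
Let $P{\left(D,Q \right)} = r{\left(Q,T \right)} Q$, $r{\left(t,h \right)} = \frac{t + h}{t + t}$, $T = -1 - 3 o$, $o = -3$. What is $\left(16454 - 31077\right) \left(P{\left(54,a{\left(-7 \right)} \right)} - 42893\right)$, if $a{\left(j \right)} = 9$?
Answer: $\frac{1254200087}{2} \approx 6.271 \cdot 10^{8}$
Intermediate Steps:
$T = 8$ ($T = -1 - -9 = -1 + 9 = 8$)
$r{\left(t,h \right)} = \frac{h + t}{2 t}$
$P{\left(D,Q \right)} = 4 + \frac{Q}{2}$ ($P{\left(D,Q \right)} = \frac{8 + Q}{2 Q} Q = 4 + \frac{Q}{2}$)
$\left(16454 - 31077\right) \left(P{\left(54,a{\left(-7 \right)} \right)} - 42893\right) = \left(16454 - 31077\right) \left(\left(4 + \frac{1}{2} \cdot 9\right) - 42893\right) = - 14623 \left(\left(4 + \frac{9}{2}\right) - 42893\right) = - 14623 \left(\frac{17}{2} - 42893\right) = \left(-14623\right) \left(- \frac{85769}{2}\right) = \frac{1254200087}{2}$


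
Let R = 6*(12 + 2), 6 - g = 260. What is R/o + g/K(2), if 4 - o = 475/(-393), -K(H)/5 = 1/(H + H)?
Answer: 2244812/10235 ≈ 219.33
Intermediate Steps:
K(H) = -5/(2*H) (K(H) = -5/(H + H) = -5*1/(2*H) = -5/(2*H))
o = 2047/393 (o = 4 - 475/(-393) = 4 - 475*(-1)/393 = 4 - 1*(-475/393) = 4 + 475/393 = 2047/393 ≈ 5.2086)
g = -254 (g = 6 - 1*260 = 6 - 260 = -254)
R = 84 (R = 6*14 = 84)
R/o + g/K(2) = 84/(2047/393) - 254/((-5/2/2)) = 84*(393/2047) - 254/((-5/2*½)) = 33012/2047 - 254/(-5/4) = 33012/2047 - 254*(-⅘) = 33012/2047 + 1016/5 = 2244812/10235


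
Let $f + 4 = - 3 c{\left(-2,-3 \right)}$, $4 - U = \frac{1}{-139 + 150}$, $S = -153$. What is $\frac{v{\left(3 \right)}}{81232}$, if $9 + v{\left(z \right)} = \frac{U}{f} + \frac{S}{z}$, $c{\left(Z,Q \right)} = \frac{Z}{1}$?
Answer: $- \frac{1277}{1787104} \approx -0.00071456$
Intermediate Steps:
$c{\left(Z,Q \right)} = Z$ ($c{\left(Z,Q \right)} = Z 1 = Z$)
$U = \frac{43}{11}$ ($U = 4 - \frac{1}{-139 + 150} = 4 - \frac{1}{11} = \frac{43}{11} \approx 3.9091$)
$f = 2$ ($f = -4 - -6 = -4 + 6 = 2$)
$v{\left(z \right)} = - \frac{155}{22} - \frac{153}{z}$ ($v{\left(z \right)} = -9 + \left(\frac{43}{11 \cdot 2} - \frac{153}{z}\right) = -9 + \left(\frac{43}{11} \cdot \frac{1}{2} - \frac{153}{z}\right) = -9 + \left(\frac{43}{22} - \frac{153}{z}\right) = - \frac{155}{22} - \frac{153}{z}$)
$\frac{v{\left(3 \right)}}{81232} = \frac{- \frac{155}{22} - \frac{153}{3}}{81232} = \left(- \frac{155}{22} - 51\right) \frac{1}{81232} = \left(- \frac{1277}{22}\right) \frac{1}{81232} = - \frac{1277}{1787104}$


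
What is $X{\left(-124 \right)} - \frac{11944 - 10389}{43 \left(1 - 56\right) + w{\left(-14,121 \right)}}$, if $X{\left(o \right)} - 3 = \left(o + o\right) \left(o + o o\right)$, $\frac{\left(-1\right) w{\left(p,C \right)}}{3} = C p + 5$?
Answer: $- \frac{10220297641}{2702} \approx -3.7825 \cdot 10^{6}$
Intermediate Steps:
$w{\left(p,C \right)} = -15 - 3 C p$ ($w{\left(p,C \right)} = - 3 \left(C p + 5\right) = - 3 \left(5 + C p\right) = -15 - 3 C p$)
$X{\left(o \right)} = 3 + 2 o \left(o + o^{2}\right)$ ($X{\left(o \right)} = 3 + \left(o + o\right) \left(o + o o\right) = 3 + 2 o \left(o + o^{2}\right)$)
$X{\left(-124 \right)} - \frac{11944 - 10389}{43 \left(1 - 56\right) + w{\left(-14,121 \right)}} = \left(3 + 2 \left(-124\right)^{2} + 2 \left(-124\right)^{3}\right) - \frac{11944 - 10389}{43 \left(1 - 56\right) - \left(15 + 363 \left(-14\right)\right)} = \left(3 + 2 \cdot 15376 + 2 \left(-1906624\right)\right) - \frac{1555}{43 \left(-55\right) + \left(-15 + 5082\right)} = \left(3 + 30752 - 3813248\right) - \frac{1555}{-2365 + 5067} = -3782493 - \frac{1555}{2702} = - \frac{10220297641}{2702}$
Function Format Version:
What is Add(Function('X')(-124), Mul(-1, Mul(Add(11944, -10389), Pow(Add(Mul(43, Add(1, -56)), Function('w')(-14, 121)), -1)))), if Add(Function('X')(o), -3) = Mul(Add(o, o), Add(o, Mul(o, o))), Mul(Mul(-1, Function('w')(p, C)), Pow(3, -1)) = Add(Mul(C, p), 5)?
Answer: Rational(-10220297641, 2702) ≈ -3.7825e+6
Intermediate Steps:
Function('w')(p, C) = Add(-15, Mul(-3, C, p)) (Function('w')(p, C) = Mul(-3, Add(Mul(C, p), 5)) = Mul(-3, Add(5, Mul(C, p))) = Add(-15, Mul(-3, C, p)))
Function('X')(o) = Add(3, Mul(2, o, Add(o, Pow(o, 2)))) (Function('X')(o) = Add(3, Mul(Add(o, o), Add(o, Mul(o, o)))) = Add(3, Mul(Mul(2, o), Add(o, Pow(o, 2)))) = Add(3, Mul(2, o, Add(o, Pow(o, 2)))))
Add(Function('X')(-124), Mul(-1, Mul(Add(11944, -10389), Pow(Add(Mul(43, Add(1, -56)), Function('w')(-14, 121)), -1)))) = Add(Add(3, Mul(2, Pow(-124, 2)), Mul(2, Pow(-124, 3))), Mul(-1, Mul(Add(11944, -10389), Pow(Add(Mul(43, Add(1, -56)), Add(-15, Mul(-3, 121, -14))), -1)))) = Add(Add(3, Mul(2, 15376), Mul(2, -1906624)), Mul(-1, Mul(1555, Pow(Add(Mul(43, -55), Add(-15, 5082)), -1)))) = Add(Add(3, 30752, -3813248), Mul(-1, Mul(1555, Pow(Add(-2365, 5067), -1)))) = Add(-3782493, Mul(-1, Mul(1555, Pow(2702, -1)))) = Add(-3782493, Mul(-1, Mul(1555, Rational(1, 2702)))) = Add(-3782493, Mul(-1, Rational(1555, 2702))) = Add(-3782493, Rational(-1555, 2702)) = Rational(-10220297641, 2702)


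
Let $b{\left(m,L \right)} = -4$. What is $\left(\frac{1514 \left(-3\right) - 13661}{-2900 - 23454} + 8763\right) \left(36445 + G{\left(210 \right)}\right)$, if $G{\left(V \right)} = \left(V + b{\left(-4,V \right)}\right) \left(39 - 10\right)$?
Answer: $\frac{9797020339795}{26354} \approx 3.7175 \cdot 10^{8}$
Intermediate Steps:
$G{\left(V \right)} = -116 + 29 V$ ($G{\left(V \right)} = \left(V - 4\right) \left(39 - 10\right) = \left(-4 + V\right) 29 = -116 + 29 V$)
$\left(\frac{1514 \left(-3\right) - 13661}{-2900 - 23454} + 8763\right) \left(36445 + G{\left(210 \right)}\right) = \left(\frac{1514 \left(-3\right) - 13661}{-2900 - 23454} + 8763\right) \left(36445 + \left(-116 + 29 \cdot 210\right)\right) = \left(\frac{-4542 - 13661}{-26354} + 8763\right) \left(36445 + \left(-116 + 6090\right)\right) = \left(\left(-18203\right) \left(- \frac{1}{26354}\right) + 8763\right) \left(36445 + 5974\right) = \left(\frac{18203}{26354} + 8763\right) 42419 = \frac{230958305}{26354} \cdot 42419 = \frac{9797020339795}{26354}$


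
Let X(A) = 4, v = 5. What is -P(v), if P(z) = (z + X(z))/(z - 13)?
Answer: 9/8 ≈ 1.1250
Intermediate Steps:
P(z) = (4 + z)/(-13 + z) (P(z) = (z + 4)/(z - 13) = (4 + z)/(-13 + z))
-P(v) = -(4 + 5)/(-13 + 5) = -9/(-8) = -(-1)*9/8 = -1*(-9/8) = 9/8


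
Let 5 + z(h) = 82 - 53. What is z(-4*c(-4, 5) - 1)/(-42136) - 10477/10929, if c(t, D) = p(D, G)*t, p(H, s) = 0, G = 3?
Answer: -55215146/57563043 ≈ -0.95921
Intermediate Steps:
c(t, D) = 0 (c(t, D) = 0*t = 0)
z(h) = 24 (z(h) = -5 + (82 - 53) = -5 + 29 = 24)
z(-4*c(-4, 5) - 1)/(-42136) - 10477/10929 = 24/(-42136) - 10477/10929 = 24*(-1/42136) - 10477*1/10929 = -3/5267 - 10477/10929 = -55215146/57563043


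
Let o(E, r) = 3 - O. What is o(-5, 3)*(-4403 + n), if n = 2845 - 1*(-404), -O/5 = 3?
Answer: -20772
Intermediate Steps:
O = -15 (O = -5*3 = -15)
o(E, r) = 18 (o(E, r) = 3 - 1*(-15) = 3 + 15 = 18)
n = 3249 (n = 2845 + 404 = 3249)
o(-5, 3)*(-4403 + n) = 18*(-4403 + 3249) = 18*(-1154) = -20772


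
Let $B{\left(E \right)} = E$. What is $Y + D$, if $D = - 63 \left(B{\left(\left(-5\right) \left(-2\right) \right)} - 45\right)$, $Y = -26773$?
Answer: $-24568$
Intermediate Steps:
$D = 2205$ ($D = - 63 \left(\left(-5\right) \left(-2\right) - 45\right) = - 63 \left(10 - 45\right) = \left(-63\right) \left(-35\right) = 2205$)
$Y + D = -26773 + 2205 = -24568$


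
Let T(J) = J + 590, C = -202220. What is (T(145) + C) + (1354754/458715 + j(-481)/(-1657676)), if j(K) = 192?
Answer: -38301779717424119/190100211585 ≈ -2.0148e+5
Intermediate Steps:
T(J) = 590 + J
(T(145) + C) + (1354754/458715 + j(-481)/(-1657676)) = ((590 + 145) - 202220) + (1354754/458715 + 192/(-1657676)) = (735 - 202220) + (1354754*(1/458715) + 192*(-1/1657676)) = -201485 + (1354754/458715 - 48/414419) = -201485 + 561413779606/190100211585 = -38301779717424119/190100211585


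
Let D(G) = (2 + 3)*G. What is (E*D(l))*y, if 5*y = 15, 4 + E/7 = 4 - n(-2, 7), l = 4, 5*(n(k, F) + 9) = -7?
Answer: 4368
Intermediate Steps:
n(k, F) = -52/5 (n(k, F) = -9 + (⅕)*(-7) = -9 - 7/5 = -52/5)
D(G) = 5*G
E = 364/5 (E = -28 + 7*(4 - 1*(-52/5)) = -28 + 7*(4 + 52/5) = -28 + 7*(72/5) = -28 + 504/5 = 364/5 ≈ 72.800)
y = 3 (y = (⅕)*15 = 3)
(E*D(l))*y = (364*(5*4)/5)*3 = ((364/5)*20)*3 = 1456*3 = 4368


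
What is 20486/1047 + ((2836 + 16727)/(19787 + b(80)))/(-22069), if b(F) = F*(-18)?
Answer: 8294759749837/423930240321 ≈ 19.566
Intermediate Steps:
b(F) = -18*F
20486/1047 + ((2836 + 16727)/(19787 + b(80)))/(-22069) = 20486/1047 + ((2836 + 16727)/(19787 - 18*80))/(-22069) = 20486*(1/1047) + (19563/(19787 - 1440))*(-1/22069) = 20486/1047 + (19563/18347)*(-1/22069) = 20486/1047 - 19563/404899943 = 8294759749837/423930240321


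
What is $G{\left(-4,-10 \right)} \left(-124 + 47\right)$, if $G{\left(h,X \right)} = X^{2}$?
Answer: $-7700$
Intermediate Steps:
$G{\left(-4,-10 \right)} \left(-124 + 47\right) = \left(-10\right)^{2} \left(-124 + 47\right) = 100 \left(-77\right) = -7700$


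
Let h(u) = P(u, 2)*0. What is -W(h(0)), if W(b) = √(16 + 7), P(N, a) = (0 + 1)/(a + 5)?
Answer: -√23 ≈ -4.7958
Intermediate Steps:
P(N, a) = 1/(5 + a)
h(u) = 0 (h(u) = 0/(5 + 2) = 0/7 = (⅐)*0 = 0)
W(b) = √23
-W(h(0)) = -√23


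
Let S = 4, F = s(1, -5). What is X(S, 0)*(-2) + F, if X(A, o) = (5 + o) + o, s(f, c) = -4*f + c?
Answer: -19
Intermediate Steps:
s(f, c) = c - 4*f
F = -9 (F = -5 - 4*1 = -5 - 4 = -9)
X(A, o) = 5 + 2*o
X(S, 0)*(-2) + F = (5 + 2*0)*(-2) - 9 = (5 + 0)*(-2) - 9 = 5*(-2) - 9 = -10 - 9 = -19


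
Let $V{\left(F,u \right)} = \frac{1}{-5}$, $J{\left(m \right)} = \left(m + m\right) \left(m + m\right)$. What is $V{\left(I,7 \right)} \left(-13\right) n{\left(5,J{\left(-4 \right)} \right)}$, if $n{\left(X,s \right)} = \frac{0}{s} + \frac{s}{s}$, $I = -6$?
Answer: $\frac{13}{5} \approx 2.6$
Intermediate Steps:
$J{\left(m \right)} = 4 m^{2}$ ($J{\left(m \right)} = 2 m 2 m = 4 m^{2}$)
$V{\left(F,u \right)} = - \frac{1}{5}$
$n{\left(X,s \right)} = 1$ ($n{\left(X,s \right)} = 0 + 1 = 1$)
$V{\left(I,7 \right)} \left(-13\right) n{\left(5,J{\left(-4 \right)} \right)} = \left(- \frac{1}{5}\right) \left(-13\right) 1 = \frac{13}{5} \cdot 1 = \frac{13}{5}$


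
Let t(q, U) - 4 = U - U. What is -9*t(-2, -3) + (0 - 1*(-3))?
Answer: -33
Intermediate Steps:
t(q, U) = 4 (t(q, U) = 4 + (U - U) = 4 + 0 = 4)
-9*t(-2, -3) + (0 - 1*(-3)) = -9*4 + (0 - 1*(-3)) = -36 + (0 + 3) = -36 + 3 = -33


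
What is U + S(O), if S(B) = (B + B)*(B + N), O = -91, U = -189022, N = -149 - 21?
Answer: -141520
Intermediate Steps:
N = -170
S(B) = 2*B*(-170 + B) (S(B) = (B + B)*(B - 170) = (2*B)*(-170 + B) = 2*B*(-170 + B))
U + S(O) = -189022 + 2*(-91)*(-170 - 91) = -189022 + 2*(-91)*(-261) = -189022 + 47502 = -141520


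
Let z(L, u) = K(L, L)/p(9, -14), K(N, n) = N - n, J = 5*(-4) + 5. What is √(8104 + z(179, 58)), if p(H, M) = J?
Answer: 2*√2026 ≈ 90.022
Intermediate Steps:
J = -15 (J = -20 + 5 = -15)
p(H, M) = -15
z(L, u) = 0 (z(L, u) = (L - L)/(-15) = 0*(-1/15) = 0)
√(8104 + z(179, 58)) = √(8104 + 0) = √8104 = 2*√2026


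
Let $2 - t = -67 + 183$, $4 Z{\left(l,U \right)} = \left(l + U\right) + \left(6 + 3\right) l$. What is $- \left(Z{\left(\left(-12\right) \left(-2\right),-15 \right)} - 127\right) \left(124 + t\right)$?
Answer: $\frac{1415}{2} \approx 707.5$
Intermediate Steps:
$Z{\left(l,U \right)} = \frac{U}{4} + \frac{5 l}{2}$ ($Z{\left(l,U \right)} = \frac{\left(l + U\right) + \left(6 + 3\right) l}{4} = \frac{\left(U + l\right) + 9 l}{4} = \frac{U + 10 l}{4} = \frac{U}{4} + \frac{5 l}{2}$)
$t = -114$ ($t = 2 - \left(-67 + 183\right) = 2 - 116 = -114$)
$- \left(Z{\left(\left(-12\right) \left(-2\right),-15 \right)} - 127\right) \left(124 + t\right) = - \left(\left(\frac{1}{4} \left(-15\right) + \frac{5 \left(\left(-12\right) \left(-2\right)\right)}{2}\right) - 127\right) \left(124 - 114\right) = - \left(\left(- \frac{15}{4} + \frac{5}{2} \cdot 24\right) - 127\right) 10 = - \left(\left(- \frac{15}{4} + 60\right) - 127\right) 10 = - \left(\frac{225}{4} - 127\right) 10 = - \frac{\left(-283\right) 10}{4} = \left(-1\right) \left(- \frac{1415}{2}\right) = \frac{1415}{2}$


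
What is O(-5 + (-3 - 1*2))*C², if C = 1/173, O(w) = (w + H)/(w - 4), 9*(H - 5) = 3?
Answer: 1/89787 ≈ 1.1137e-5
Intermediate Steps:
H = 16/3 (H = 5 + (⅑)*3 = 5 + ⅓ = 16/3 ≈ 5.3333)
O(w) = (16/3 + w)/(-4 + w) (O(w) = (w + 16/3)/(w - 4) = (16/3 + w)/(-4 + w))
C = 1/173 ≈ 0.0057803
O(-5 + (-3 - 1*2))*C² = ((16/3 + (-5 + (-3 - 1*2)))/(-4 + (-5 + (-3 - 1*2))))*(1/173)² = ((16/3 + (-5 + (-3 - 2)))/(-4 + (-5 + (-3 - 2))))*(1/29929) = ((16/3 + (-5 - 5))/(-4 + (-5 - 5)))*(1/29929) = ((16/3 - 10)/(-4 - 10))*(1/29929) = (-14/3/(-14))*(1/29929) = -1/14*(-14/3)*(1/29929) = (⅓)*(1/29929) = 1/89787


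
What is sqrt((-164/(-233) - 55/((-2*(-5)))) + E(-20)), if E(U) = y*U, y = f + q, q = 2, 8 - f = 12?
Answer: sqrt(7644730)/466 ≈ 5.9333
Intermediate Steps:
f = -4 (f = 8 - 1*12 = 8 - 12 = -4)
y = -2 (y = -4 + 2 = -2)
E(U) = -2*U
sqrt((-164/(-233) - 55/((-2*(-5)))) + E(-20)) = sqrt((-164/(-233) - 55/((-2*(-5)))) - 2*(-20)) = sqrt((-164*(-1/233) - 55/10) + 40) = sqrt((164/233 - 55*1/10) + 40) = sqrt((164/233 - 11/2) + 40) = sqrt(-2235/466 + 40) = sqrt(16405/466) = sqrt(7644730)/466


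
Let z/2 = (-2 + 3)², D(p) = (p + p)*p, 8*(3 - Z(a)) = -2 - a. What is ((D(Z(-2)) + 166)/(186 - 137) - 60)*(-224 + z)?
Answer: 611832/49 ≈ 12486.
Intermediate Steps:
Z(a) = 13/4 + a/8 (Z(a) = 3 - (-2 - a)/8 = 3 + (¼ + a/8) = 13/4 + a/8)
D(p) = 2*p² (D(p) = (2*p)*p = 2*p²)
z = 2 (z = 2*(-2 + 3)² = 2*1² = 2*1 = 2)
((D(Z(-2)) + 166)/(186 - 137) - 60)*(-224 + z) = ((2*(13/4 + (⅛)*(-2))² + 166)/(186 - 137) - 60)*(-224 + 2) = ((2*(13/4 - ¼)² + 166)/49 - 60)*(-222) = ((2*3² + 166)*(1/49) - 60)*(-222) = ((2*9 + 166)*(1/49) - 60)*(-222) = ((18 + 166)*(1/49) - 60)*(-222) = (184*(1/49) - 60)*(-222) = (184/49 - 60)*(-222) = -2756/49*(-222) = 611832/49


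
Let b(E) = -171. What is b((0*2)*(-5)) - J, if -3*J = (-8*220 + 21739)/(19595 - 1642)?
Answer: -9189910/53859 ≈ -170.63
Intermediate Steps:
J = -19979/53859 (J = -(-8*220 + 21739)/(3*(19595 - 1642)) = -(-1760 + 21739)/(3*17953) = -19979/(3*17953) = -1/3*19979/17953 = -19979/53859 ≈ -0.37095)
b((0*2)*(-5)) - J = -171 - 1*(-19979/53859) = -171 + 19979/53859 = -9189910/53859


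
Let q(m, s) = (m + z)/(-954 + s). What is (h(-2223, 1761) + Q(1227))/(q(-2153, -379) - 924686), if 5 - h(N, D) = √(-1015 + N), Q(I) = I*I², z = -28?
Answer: -2462429689304/1232604257 + 1333*I*√3238/1232604257 ≈ -1997.7 + 6.1538e-5*I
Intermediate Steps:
Q(I) = I³
q(m, s) = (-28 + m)/(-954 + s) (q(m, s) = (m - 28)/(-954 + s) = (-28 + m)/(-954 + s))
h(N, D) = 5 - √(-1015 + N)
(h(-2223, 1761) + Q(1227))/(q(-2153, -379) - 924686) = ((5 - √(-1015 - 2223)) + 1227³)/((-28 - 2153)/(-954 - 379) - 924686) = ((5 - √(-3238)) + 1847284083)/(-2181/(-1333) - 924686) = ((5 - I*√3238) + 1847284083)/(-1/1333*(-2181) - 924686) = ((5 - I*√3238) + 1847284083)/(2181/1333 - 924686) = (1847284088 - I*√3238)/(-1232604257/1333) = (1847284088 - I*√3238)*(-1333/1232604257) = -2462429689304/1232604257 + 1333*I*√3238/1232604257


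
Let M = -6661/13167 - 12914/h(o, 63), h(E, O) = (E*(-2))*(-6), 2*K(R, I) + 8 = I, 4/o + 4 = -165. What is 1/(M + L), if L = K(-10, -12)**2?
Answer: 105336/4799901949 ≈ 2.1945e-5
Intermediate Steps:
o = -4/169 (o = 4/(-4 - 165) = 4/(-169) = 4*(-1/169) = -4/169 ≈ -0.023669)
K(R, I) = -4 + I/2
h(E, O) = 12*E (h(E, O) = -2*E*(-6) = 12*E)
L = 100 (L = (-4 + (1/2)*(-12))**2 = (-4 - 6)**2 = (-10)**2 = 100)
M = 4789368349/105336 (M = -6661/13167 - 12914/(12*(-4/169)) = -6661*1/13167 - 12914/(-48/169) = -6661/13167 - 12914*(-169/48) = -6661/13167 + 1091233/24 = 4789368349/105336 ≈ 45468.)
1/(M + L) = 1/(4789368349/105336 + 100) = 1/(4799901949/105336) = 105336/4799901949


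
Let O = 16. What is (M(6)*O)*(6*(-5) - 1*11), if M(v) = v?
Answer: -3936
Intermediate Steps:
(M(6)*O)*(6*(-5) - 1*11) = (6*16)*(6*(-5) - 1*11) = 96*(-30 - 11) = 96*(-41) = -3936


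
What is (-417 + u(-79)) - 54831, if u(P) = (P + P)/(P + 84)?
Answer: -276398/5 ≈ -55280.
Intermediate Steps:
u(P) = 2*P/(84 + P) (u(P) = (2*P)/(84 + P) = 2*P/(84 + P))
(-417 + u(-79)) - 54831 = (-417 + 2*(-79)/(84 - 79)) - 54831 = (-417 + 2*(-79)/5) - 54831 = (-417 + 2*(-79)*(1/5)) - 54831 = (-417 - 158/5) - 54831 = -2243/5 - 54831 = -276398/5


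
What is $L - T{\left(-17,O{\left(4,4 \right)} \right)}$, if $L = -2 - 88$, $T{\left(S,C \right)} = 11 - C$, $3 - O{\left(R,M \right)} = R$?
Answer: $-102$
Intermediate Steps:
$O{\left(R,M \right)} = 3 - R$
$L = -90$ ($L = -2 - 88 = -90$)
$L - T{\left(-17,O{\left(4,4 \right)} \right)} = -90 - \left(11 - \left(3 - 4\right)\right) = -90 - \left(11 - -1\right) = -90 - \left(11 + 1\right) = -90 - 12 = -102$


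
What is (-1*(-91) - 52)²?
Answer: 1521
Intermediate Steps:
(-1*(-91) - 52)² = (91 - 52)² = 39² = 1521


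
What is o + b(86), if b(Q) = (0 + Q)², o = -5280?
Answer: 2116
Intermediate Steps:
b(Q) = Q²
o + b(86) = -5280 + 86² = -5280 + 7396 = 2116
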